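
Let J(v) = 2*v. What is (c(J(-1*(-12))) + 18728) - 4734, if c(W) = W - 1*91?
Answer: 13927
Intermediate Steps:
c(W) = -91 + W (c(W) = W - 91 = -91 + W)
(c(J(-1*(-12))) + 18728) - 4734 = ((-91 + 2*(-1*(-12))) + 18728) - 4734 = ((-91 + 2*12) + 18728) - 4734 = ((-91 + 24) + 18728) - 4734 = (-67 + 18728) - 4734 = 18661 - 4734 = 13927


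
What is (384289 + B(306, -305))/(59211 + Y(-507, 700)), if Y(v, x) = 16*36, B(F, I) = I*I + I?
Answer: 4077/511 ≈ 7.9785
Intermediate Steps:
B(F, I) = I + I² (B(F, I) = I² + I = I + I²)
Y(v, x) = 576
(384289 + B(306, -305))/(59211 + Y(-507, 700)) = (384289 - 305*(1 - 305))/(59211 + 576) = (384289 - 305*(-304))/59787 = (384289 + 92720)*(1/59787) = 477009*(1/59787) = 4077/511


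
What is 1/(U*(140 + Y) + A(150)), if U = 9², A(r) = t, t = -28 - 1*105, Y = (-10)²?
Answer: 1/19307 ≈ 5.1795e-5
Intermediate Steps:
Y = 100
t = -133 (t = -28 - 105 = -133)
A(r) = -133
U = 81
1/(U*(140 + Y) + A(150)) = 1/(81*(140 + 100) - 133) = 1/(81*240 - 133) = 1/(19440 - 133) = 1/19307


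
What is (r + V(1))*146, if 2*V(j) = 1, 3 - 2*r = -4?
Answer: 584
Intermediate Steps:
r = 7/2 (r = 3/2 - ½*(-4) = 3/2 + 2 = 7/2 ≈ 3.5000)
V(j) = ½ (V(j) = (½)*1 = ½)
(r + V(1))*146 = (7/2 + ½)*146 = 4*146 = 584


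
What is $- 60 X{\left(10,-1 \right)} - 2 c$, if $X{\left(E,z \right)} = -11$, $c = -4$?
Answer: $668$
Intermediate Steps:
$- 60 X{\left(10,-1 \right)} - 2 c = \left(-60\right) \left(-11\right) - -8 = 660 + 8 = 668$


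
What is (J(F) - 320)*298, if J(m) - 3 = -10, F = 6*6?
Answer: -97446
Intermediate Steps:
F = 36
J(m) = -7 (J(m) = 3 - 10 = -7)
(J(F) - 320)*298 = (-7 - 320)*298 = -327*298 = -97446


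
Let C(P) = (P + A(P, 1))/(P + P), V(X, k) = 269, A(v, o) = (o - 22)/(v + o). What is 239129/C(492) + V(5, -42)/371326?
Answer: 14358476795239321/30019850470 ≈ 4.7830e+5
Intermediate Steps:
A(v, o) = (-22 + o)/(o + v)
C(P) = (P - 21/(1 + P))/(2*P) (C(P) = (P + (-22 + 1)/(1 + P))/(P + P) = (P - 21/(1 + P))/((2*P)) = (P - 21/(1 + P))*(1/(2*P)) = (P - 21/(1 + P))/(2*P))
239129/C(492) + V(5, -42)/371326 = 239129/(((½)*(-21 + 492*(1 + 492))/(492*(1 + 492)))) + 269/371326 = 239129/(((½)*(1/492)*(-21 + 492*493)/493)) + 269*(1/371326) = 239129/(((½)*(1/492)*(1/493)*(-21 + 242556))) + 269/371326 = 239129/(((½)*(1/492)*(1/493)*242535)) + 269/371326 = 239129/(80845/161704) + 269/371326 = 239129*(161704/80845) + 269/371326 = 38668115816/80845 + 269/371326 = 14358476795239321/30019850470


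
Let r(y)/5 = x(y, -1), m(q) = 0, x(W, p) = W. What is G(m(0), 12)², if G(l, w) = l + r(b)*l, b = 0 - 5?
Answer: 0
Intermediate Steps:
b = -5
r(y) = 5*y
G(l, w) = -24*l (G(l, w) = l + (5*(-5))*l = l - 25*l = -24*l)
G(m(0), 12)² = (-24*0)² = 0² = 0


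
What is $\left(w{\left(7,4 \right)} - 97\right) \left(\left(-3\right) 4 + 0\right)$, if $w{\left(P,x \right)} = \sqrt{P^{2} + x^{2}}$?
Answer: $1164 - 12 \sqrt{65} \approx 1067.3$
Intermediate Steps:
$\left(w{\left(7,4 \right)} - 97\right) \left(\left(-3\right) 4 + 0\right) = \left(\sqrt{7^{2} + 4^{2}} - 97\right) \left(\left(-3\right) 4 + 0\right) = \left(\sqrt{49 + 16} - 97\right) \left(-12 + 0\right) = \left(\sqrt{65} - 97\right) \left(-12\right) = \left(-97 + \sqrt{65}\right) \left(-12\right) = 1164 - 12 \sqrt{65}$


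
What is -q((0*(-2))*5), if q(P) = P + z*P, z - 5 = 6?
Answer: 0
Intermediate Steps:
z = 11 (z = 5 + 6 = 11)
q(P) = 12*P (q(P) = P + 11*P = 12*P)
-q((0*(-2))*5) = -12*(0*(-2))*5 = -12*0*5 = -12*0 = -1*0 = 0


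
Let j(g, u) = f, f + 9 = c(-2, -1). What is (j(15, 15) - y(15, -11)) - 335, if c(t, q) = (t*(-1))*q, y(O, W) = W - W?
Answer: -346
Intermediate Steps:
y(O, W) = 0
c(t, q) = -q*t (c(t, q) = (-t)*q = -q*t)
f = -11 (f = -9 - 1*(-1)*(-2) = -9 - 2 = -11)
j(g, u) = -11
(j(15, 15) - y(15, -11)) - 335 = (-11 - 1*0) - 335 = (-11 + 0) - 335 = -11 - 335 = -346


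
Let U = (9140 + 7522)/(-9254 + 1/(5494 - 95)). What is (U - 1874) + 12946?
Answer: 184364375234/16654115 ≈ 11070.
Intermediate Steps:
U = -29986046/16654115 (U = 16662/(-9254 + 1/5399) = 16662/(-49962345/5399) = 16662*(-5399/49962345) = -29986046/16654115 ≈ -1.8005)
(U - 1874) + 12946 = (-29986046/16654115 - 1874) + 12946 = -31239797556/16654115 + 12946 = 184364375234/16654115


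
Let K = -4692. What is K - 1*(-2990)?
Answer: -1702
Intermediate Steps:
K - 1*(-2990) = -4692 - 1*(-2990) = -4692 + 2990 = -1702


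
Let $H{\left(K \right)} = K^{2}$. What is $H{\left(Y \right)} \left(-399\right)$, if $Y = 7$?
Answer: $-19551$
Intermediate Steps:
$H{\left(Y \right)} \left(-399\right) = 7^{2} \left(-399\right) = 49 \left(-399\right) = -19551$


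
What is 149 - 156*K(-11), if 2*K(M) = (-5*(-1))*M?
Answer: 4439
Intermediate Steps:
K(M) = 5*M/2 (K(M) = ((-5*(-1))*M)/2 = (5*M)/2 = 5*M/2)
149 - 156*K(-11) = 149 - 390*(-11) = 149 - 156*(-55/2) = 149 + 4290 = 4439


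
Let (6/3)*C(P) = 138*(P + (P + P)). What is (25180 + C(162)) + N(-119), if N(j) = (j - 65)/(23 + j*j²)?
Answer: 12367634411/210642 ≈ 58714.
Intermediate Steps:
C(P) = 207*P (C(P) = (138*(P + (P + P)))/2 = (138*(P + 2*P))/2 = (138*(3*P))/2 = (414*P)/2 = 207*P)
N(j) = (-65 + j)/(23 + j³)
(25180 + C(162)) + N(-119) = (25180 + 207*162) + (-65 - 119)/(23 + (-119)³) = (25180 + 33534) - 184/(23 - 1685159) = 58714 - 184/(-1685136) = 58714 - 1/1685136*(-184) = 58714 + 23/210642 = 12367634411/210642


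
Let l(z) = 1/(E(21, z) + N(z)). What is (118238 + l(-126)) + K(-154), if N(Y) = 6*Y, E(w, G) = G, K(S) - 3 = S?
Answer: 104152733/882 ≈ 1.1809e+5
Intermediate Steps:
K(S) = 3 + S
l(z) = 1/(7*z) (l(z) = 1/(z + 6*z) = 1/(7*z))
(118238 + l(-126)) + K(-154) = (118238 + (1/7)/(-126)) + (3 - 154) = (118238 + (1/7)*(-1/126)) - 151 = (118238 - 1/882) - 151 = 104285915/882 - 151 = 104152733/882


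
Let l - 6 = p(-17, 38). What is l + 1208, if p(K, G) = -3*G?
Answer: 1100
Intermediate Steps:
l = -108 (l = 6 - 3*38 = 6 - 114 = -108)
l + 1208 = -108 + 1208 = 1100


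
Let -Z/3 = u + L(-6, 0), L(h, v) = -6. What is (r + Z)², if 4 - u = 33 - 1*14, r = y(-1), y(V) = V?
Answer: 3844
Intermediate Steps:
r = -1
u = -15 (u = 4 - (33 - 1*14) = 4 - (33 - 14) = 4 - 1*19 = 4 - 19 = -15)
Z = 63 (Z = -3*(-15 - 6) = -3*(-21) = 63)
(r + Z)² = (-1 + 63)² = 62² = 3844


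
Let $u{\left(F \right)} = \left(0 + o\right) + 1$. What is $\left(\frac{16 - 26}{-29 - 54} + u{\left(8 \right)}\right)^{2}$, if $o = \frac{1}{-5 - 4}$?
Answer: $\frac{568516}{558009} \approx 1.0188$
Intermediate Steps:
$o = - \frac{1}{9}$ ($o = \frac{1}{-9} = - \frac{1}{9} \approx -0.11111$)
$u{\left(F \right)} = \frac{8}{9}$ ($u{\left(F \right)} = \left(0 - \frac{1}{9}\right) + 1 = - \frac{1}{9} + 1 = \frac{8}{9}$)
$\left(\frac{16 - 26}{-29 - 54} + u{\left(8 \right)}\right)^{2} = \left(\frac{16 - 26}{-29 - 54} + \frac{8}{9}\right)^{2} = \left(- \frac{10}{-83} + \frac{8}{9}\right)^{2} = \left(\left(-10\right) \left(- \frac{1}{83}\right) + \frac{8}{9}\right)^{2} = \left(\frac{10}{83} + \frac{8}{9}\right)^{2} = \left(\frac{754}{747}\right)^{2} = \frac{568516}{558009}$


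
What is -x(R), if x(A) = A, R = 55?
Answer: -55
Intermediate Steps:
-x(R) = -1*55 = -55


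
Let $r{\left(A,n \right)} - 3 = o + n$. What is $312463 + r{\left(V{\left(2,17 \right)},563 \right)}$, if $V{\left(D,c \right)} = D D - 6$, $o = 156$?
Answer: $313185$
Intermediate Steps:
$V{\left(D,c \right)} = -6 + D^{2}$ ($V{\left(D,c \right)} = D^{2} - 6 = -6 + D^{2}$)
$r{\left(A,n \right)} = 159 + n$ ($r{\left(A,n \right)} = 3 + \left(156 + n\right) = 159 + n$)
$312463 + r{\left(V{\left(2,17 \right)},563 \right)} = 312463 + \left(159 + 563\right) = 312463 + 722 = 313185$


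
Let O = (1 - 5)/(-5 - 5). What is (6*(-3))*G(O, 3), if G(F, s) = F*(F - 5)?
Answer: 828/25 ≈ 33.120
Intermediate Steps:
O = 2/5 (O = -4/(-10) = -4*(-1/10) = 2/5 ≈ 0.40000)
G(F, s) = F*(-5 + F)
(6*(-3))*G(O, 3) = (6*(-3))*(2*(-5 + 2/5)/5) = -36*(-23)/(5*5) = -18*(-46/25) = 828/25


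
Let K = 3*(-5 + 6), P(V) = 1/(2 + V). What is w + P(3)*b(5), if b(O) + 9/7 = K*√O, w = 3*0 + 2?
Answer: 61/35 + 3*√5/5 ≈ 3.0845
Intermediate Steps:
K = 3 (K = 3*1 = 3)
w = 2 (w = 0 + 2 = 2)
b(O) = -9/7 + 3*√O
w + P(3)*b(5) = 2 + (-9/7 + 3*√5)/(2 + 3) = 2 + (-9/7 + 3*√5)/5 = 2 + (-9/35 + 3*√5/5) = 61/35 + 3*√5/5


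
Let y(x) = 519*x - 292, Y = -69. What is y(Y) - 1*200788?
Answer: -236891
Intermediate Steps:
y(x) = -292 + 519*x
y(Y) - 1*200788 = (-292 + 519*(-69)) - 1*200788 = (-292 - 35811) - 200788 = -36103 - 200788 = -236891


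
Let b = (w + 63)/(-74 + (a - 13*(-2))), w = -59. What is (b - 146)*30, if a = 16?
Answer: -17535/4 ≈ -4383.8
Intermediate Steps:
b = -⅛ (b = (-59 + 63)/(-74 + (16 - 13*(-2))) = 4/(-74 + (16 - 1*(-26))) = 4/(-74 + (16 + 26)) = 4/(-74 + 42) = 4/(-32) = 4*(-1/32) = -⅛ ≈ -0.12500)
(b - 146)*30 = (-⅛ - 146)*30 = -1169/8*30 = -17535/4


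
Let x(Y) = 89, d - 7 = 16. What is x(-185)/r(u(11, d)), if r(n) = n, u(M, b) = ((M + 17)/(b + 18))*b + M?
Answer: 3649/1095 ≈ 3.3324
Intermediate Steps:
d = 23 (d = 7 + 16 = 23)
u(M, b) = M + b*(17 + M)/(18 + b) (u(M, b) = ((17 + M)/(18 + b))*b + M = b*(17 + M)/(18 + b) + M = M + b*(17 + M)/(18 + b))
x(-185)/r(u(11, d)) = 89/(((17*23 + 18*11 + 2*11*23)/(18 + 23))) = 89/(((391 + 198 + 506)/41)) = 89/(((1/41)*1095)) = 89/(1095/41) = 89*(41/1095) = 3649/1095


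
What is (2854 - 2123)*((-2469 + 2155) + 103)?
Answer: -154241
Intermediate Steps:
(2854 - 2123)*((-2469 + 2155) + 103) = 731*(-314 + 103) = 731*(-211) = -154241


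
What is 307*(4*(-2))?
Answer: -2456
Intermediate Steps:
307*(4*(-2)) = 307*(-8) = -2456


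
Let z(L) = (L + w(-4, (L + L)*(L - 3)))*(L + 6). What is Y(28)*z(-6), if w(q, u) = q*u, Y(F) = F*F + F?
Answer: 0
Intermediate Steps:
Y(F) = F + F² (Y(F) = F² + F = F + F²)
z(L) = (6 + L)*(L - 8*L*(-3 + L)) (z(L) = (L - 4*(L + L)*(L - 3))*(L + 6) = (L - 4*2*L*(-3 + L))*(6 + L) = (L - 8*L*(-3 + L))*(6 + L) = (6 + L)*(L - 8*L*(-3 + L)))
Y(28)*z(-6) = (28*(1 + 28))*(-6*(150 - 23*(-6) - 8*(-6)²)) = (28*29)*(-6*(150 + 138 - 8*36)) = 812*(-6*(150 + 138 - 288)) = 812*(-6*0) = 812*0 = 0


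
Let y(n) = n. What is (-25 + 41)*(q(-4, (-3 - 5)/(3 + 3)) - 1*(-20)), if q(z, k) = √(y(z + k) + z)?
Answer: 320 + 32*I*√21/3 ≈ 320.0 + 48.881*I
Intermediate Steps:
q(z, k) = √(k + 2*z) (q(z, k) = √((z + k) + z) = √((k + z) + z) = √(k + 2*z))
(-25 + 41)*(q(-4, (-3 - 5)/(3 + 3)) - 1*(-20)) = (-25 + 41)*(√((-3 - 5)/(3 + 3) + 2*(-4)) - 1*(-20)) = 16*(√(-8/6 - 8) + 20) = 16*(√(-8*⅙ - 8) + 20) = 16*(√(-4/3 - 8) + 20) = 16*(√(-28/3) + 20) = 16*(2*I*√21/3 + 20) = 16*(20 + 2*I*√21/3) = 320 + 32*I*√21/3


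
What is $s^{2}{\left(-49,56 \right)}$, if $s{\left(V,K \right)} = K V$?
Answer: $7529536$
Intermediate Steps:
$s^{2}{\left(-49,56 \right)} = \left(56 \left(-49\right)\right)^{2} = \left(-2744\right)^{2} = 7529536$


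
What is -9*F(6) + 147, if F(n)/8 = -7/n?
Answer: 231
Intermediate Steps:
F(n) = -56/n (F(n) = 8*(-7/n) = -56/n)
-9*F(6) + 147 = -(-504)/6 + 147 = -9*(-28/3) + 147 = 84 + 147 = 231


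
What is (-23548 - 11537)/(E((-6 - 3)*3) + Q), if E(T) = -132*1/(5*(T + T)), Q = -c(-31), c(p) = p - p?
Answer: -1578825/22 ≈ -71765.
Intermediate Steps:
c(p) = 0
Q = 0 (Q = -1*0 = 0)
E(T) = -66/(5*T) (E(T) = -132*1/(10*T) = -66/(5*T))
(-23548 - 11537)/(E((-6 - 3)*3) + Q) = (-23548 - 11537)/(-66*1/(3*(-6 - 3))/5 + 0) = -35085/(-66/(5*((-9*3))) + 0) = -35085/(-66/5/(-27) + 0) = -35085/(-66/5*(-1/27) + 0) = -35085/(22/45 + 0) = -35085/22/45 = -35085*45/22 = -1578825/22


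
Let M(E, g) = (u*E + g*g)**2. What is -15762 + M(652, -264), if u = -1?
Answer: 4767058174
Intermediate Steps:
M(E, g) = (g**2 - E)**2 (M(E, g) = (-E + g*g)**2 = (-E + g**2)**2 = (g**2 - E)**2)
-15762 + M(652, -264) = -15762 + ((-264)**2 - 1*652)**2 = -15762 + (69696 - 652)**2 = -15762 + 69044**2 = -15762 + 4767073936 = 4767058174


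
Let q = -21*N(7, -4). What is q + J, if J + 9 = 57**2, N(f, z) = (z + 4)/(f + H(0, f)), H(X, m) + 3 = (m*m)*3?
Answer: 3240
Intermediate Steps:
H(X, m) = -3 + 3*m**2 (H(X, m) = -3 + (m*m)*3 = -3 + m**2*3 = -3 + 3*m**2)
N(f, z) = (4 + z)/(-3 + f + 3*f**2) (N(f, z) = (z + 4)/(f + (-3 + 3*f**2)) = (4 + z)/(-3 + f + 3*f**2))
J = 3240 (J = -9 + 57**2 = -9 + 3249 = 3240)
q = 0 (q = -21*(4 - 4)/(-3 + 7 + 3*7**2) = -21*0/(-3 + 7 + 3*49) = -21*0/(-3 + 7 + 147) = -21*0/151 = -21*0 = 0)
q + J = 0 + 3240 = 3240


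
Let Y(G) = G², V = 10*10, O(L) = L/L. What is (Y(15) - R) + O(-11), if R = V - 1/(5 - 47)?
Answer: 5291/42 ≈ 125.98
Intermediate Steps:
O(L) = 1
V = 100
R = 4201/42 (R = 100 - 1/(5 - 47) = 100 - 1/(-42) = 100 - 1*(-1/42) = 100 + 1/42 = 4201/42 ≈ 100.02)
(Y(15) - R) + O(-11) = (15² - 1*4201/42) + 1 = (225 - 4201/42) + 1 = 5249/42 + 1 = 5291/42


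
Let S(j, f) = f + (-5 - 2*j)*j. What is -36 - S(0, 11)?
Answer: -47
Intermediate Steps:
S(j, f) = f + j*(-5 - 2*j)
-36 - S(0, 11) = -36 - (11 - 5*0 - 2*0²) = -36 - (11 + 0 - 2*0) = -36 - (11 + 0 + 0) = -36 - 1*11 = -36 - 11 = -47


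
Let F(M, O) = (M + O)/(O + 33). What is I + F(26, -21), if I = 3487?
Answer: 41849/12 ≈ 3487.4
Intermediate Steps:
F(M, O) = (M + O)/(33 + O)
I + F(26, -21) = 3487 + (26 - 21)/(33 - 21) = 3487 + 5/12 = 41849/12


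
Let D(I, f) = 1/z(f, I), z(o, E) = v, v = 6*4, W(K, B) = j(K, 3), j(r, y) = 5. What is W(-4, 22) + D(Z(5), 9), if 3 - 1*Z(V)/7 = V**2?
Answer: 121/24 ≈ 5.0417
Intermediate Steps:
W(K, B) = 5
v = 24
z(o, E) = 24
Z(V) = 21 - 7*V**2
D(I, f) = 1/24
W(-4, 22) + D(Z(5), 9) = 5 + 1/24 = 121/24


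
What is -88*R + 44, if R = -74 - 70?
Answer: 12716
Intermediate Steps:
R = -144
-88*R + 44 = -88*(-144) + 44 = 12672 + 44 = 12716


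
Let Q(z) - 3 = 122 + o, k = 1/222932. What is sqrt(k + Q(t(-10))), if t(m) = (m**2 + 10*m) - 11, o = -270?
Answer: I*sqrt(1801576971887)/111466 ≈ 12.042*I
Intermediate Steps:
t(m) = -11 + m**2 + 10*m
k = 1/222932 ≈ 4.4857e-6
Q(z) = -145 (Q(z) = 3 + (122 - 270) = 3 - 148 = -145)
sqrt(k + Q(t(-10))) = sqrt(1/222932 - 145) = sqrt(-32325139/222932) = I*sqrt(1801576971887)/111466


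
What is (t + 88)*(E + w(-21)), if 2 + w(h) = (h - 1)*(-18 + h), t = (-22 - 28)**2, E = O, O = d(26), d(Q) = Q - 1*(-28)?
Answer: 2355080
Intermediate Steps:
d(Q) = 28 + Q (d(Q) = Q + 28 = 28 + Q)
O = 54 (O = 28 + 26 = 54)
E = 54
t = 2500 (t = (-50)**2 = 2500)
w(h) = -2 + (-1 + h)*(-18 + h) (w(h) = -2 + (h - 1)*(-18 + h) = -2 + (-1 + h)*(-18 + h))
(t + 88)*(E + w(-21)) = (2500 + 88)*(54 + (16 + (-21)**2 - 19*(-21))) = 2588*(54 + (16 + 441 + 399)) = 2588*(54 + 856) = 2588*910 = 2355080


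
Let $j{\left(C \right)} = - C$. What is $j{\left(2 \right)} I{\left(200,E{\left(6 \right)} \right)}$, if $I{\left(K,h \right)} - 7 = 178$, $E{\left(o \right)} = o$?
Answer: $-370$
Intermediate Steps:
$I{\left(K,h \right)} = 185$ ($I{\left(K,h \right)} = 7 + 178 = 185$)
$j{\left(2 \right)} I{\left(200,E{\left(6 \right)} \right)} = \left(-1\right) 2 \cdot 185 = \left(-2\right) 185 = -370$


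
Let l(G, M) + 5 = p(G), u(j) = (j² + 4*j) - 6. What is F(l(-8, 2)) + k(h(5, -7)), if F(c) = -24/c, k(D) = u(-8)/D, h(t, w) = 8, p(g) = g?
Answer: 265/52 ≈ 5.0962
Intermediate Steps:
u(j) = -6 + j² + 4*j
l(G, M) = -5 + G
k(D) = 26/D (k(D) = (-6 + (-8)² + 4*(-8))/D = (-6 + 64 - 32)/D = 26/D)
F(l(-8, 2)) + k(h(5, -7)) = -24/(-5 - 8) + 26/8 = -24/(-13) + 26*(⅛) = -24*(-1/13) + 13/4 = 24/13 + 13/4 = 265/52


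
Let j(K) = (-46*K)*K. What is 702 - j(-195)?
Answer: 1749852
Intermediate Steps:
j(K) = -46*K**2
702 - j(-195) = 702 - (-46)*(-195)**2 = 702 - (-46)*38025 = 702 - 1*(-1749150) = 702 + 1749150 = 1749852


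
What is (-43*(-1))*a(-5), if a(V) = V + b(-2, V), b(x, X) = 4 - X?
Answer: 172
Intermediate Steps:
a(V) = 4 (a(V) = V + (4 - V) = 4)
(-43*(-1))*a(-5) = -43*(-1)*4 = 43*4 = 172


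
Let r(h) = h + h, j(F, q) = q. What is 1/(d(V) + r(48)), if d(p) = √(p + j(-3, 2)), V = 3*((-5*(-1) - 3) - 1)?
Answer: 96/9211 - √5/9211 ≈ 0.010180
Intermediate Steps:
V = 3 (V = 3*((5 - 3) - 1) = 3*(2 - 1) = 3*1 = 3)
r(h) = 2*h
d(p) = √(2 + p) (d(p) = √(p + 2) = √(2 + p))
1/(d(V) + r(48)) = 1/(√(2 + 3) + 2*48) = 1/(√5 + 96) = 1/(96 + √5)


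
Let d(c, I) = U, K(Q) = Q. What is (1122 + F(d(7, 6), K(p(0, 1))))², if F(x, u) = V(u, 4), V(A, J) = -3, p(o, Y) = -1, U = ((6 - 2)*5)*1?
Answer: 1252161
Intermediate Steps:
U = 20 (U = (4*5)*1 = 20*1 = 20)
d(c, I) = 20
F(x, u) = -3
(1122 + F(d(7, 6), K(p(0, 1))))² = (1122 - 3)² = 1119² = 1252161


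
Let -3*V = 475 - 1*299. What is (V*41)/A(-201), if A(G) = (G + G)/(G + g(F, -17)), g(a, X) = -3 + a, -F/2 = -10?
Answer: -663872/603 ≈ -1100.9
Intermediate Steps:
F = 20 (F = -2*(-10) = 20)
V = -176/3 (V = -(475 - 1*299)/3 = -(475 - 299)/3 = -1/3*176 = -176/3 ≈ -58.667)
A(G) = 2*G/(17 + G) (A(G) = (G + G)/(G + (-3 + 20)) = (2*G)/(G + 17) = (2*G)/(17 + G) = 2*G/(17 + G))
(V*41)/A(-201) = (-176/3*41)/((2*(-201)/(17 - 201))) = -7216/(3*(2*(-201)/(-184))) = -7216/(3*(2*(-201)*(-1/184))) = -7216/(3*201/92) = -7216/3*92/201 = -663872/603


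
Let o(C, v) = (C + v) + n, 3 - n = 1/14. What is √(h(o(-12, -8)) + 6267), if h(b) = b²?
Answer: √1285453/14 ≈ 80.984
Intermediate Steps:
n = 41/14 (n = 3 - 1/14 = 41/14 ≈ 2.9286)
o(C, v) = 41/14 + C + v (o(C, v) = (C + v) + 41/14 = 41/14 + C + v)
√(h(o(-12, -8)) + 6267) = √((41/14 - 12 - 8)² + 6267) = √((-239/14)² + 6267) = √(57121/196 + 6267) = √(1285453/196) = √1285453/14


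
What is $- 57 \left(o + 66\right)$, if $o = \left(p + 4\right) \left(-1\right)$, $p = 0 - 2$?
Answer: $-3648$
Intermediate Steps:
$p = -2$ ($p = 0 - 2 = -2$)
$o = -2$ ($o = \left(-2 + 4\right) \left(-1\right) = 2 \left(-1\right) = -2$)
$- 57 \left(o + 66\right) = - 57 \left(-2 + 66\right) = \left(-57\right) 64 = -3648$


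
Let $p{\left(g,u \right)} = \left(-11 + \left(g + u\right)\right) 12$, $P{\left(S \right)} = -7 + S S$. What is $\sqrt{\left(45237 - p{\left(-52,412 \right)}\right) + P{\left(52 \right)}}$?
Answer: $\sqrt{43746} \approx 209.16$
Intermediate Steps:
$P{\left(S \right)} = -7 + S^{2}$
$p{\left(g,u \right)} = -132 + 12 g + 12 u$ ($p{\left(g,u \right)} = \left(-11 + g + u\right) 12 = -132 + 12 g + 12 u$)
$\sqrt{\left(45237 - p{\left(-52,412 \right)}\right) + P{\left(52 \right)}} = \sqrt{\left(45237 - \left(-132 + 12 \left(-52\right) + 12 \cdot 412\right)\right) - \left(7 - 52^{2}\right)} = \sqrt{\left(45237 - \left(-132 - 624 + 4944\right)\right) + \left(-7 + 2704\right)} = \sqrt{\left(45237 - 4188\right) + 2697} = \sqrt{41049 + 2697} = \sqrt{43746}$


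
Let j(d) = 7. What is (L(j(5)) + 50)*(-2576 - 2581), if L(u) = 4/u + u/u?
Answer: -1861677/7 ≈ -2.6595e+5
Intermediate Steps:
L(u) = 1 + 4/u (L(u) = 4/u + 1 = 1 + 4/u)
(L(j(5)) + 50)*(-2576 - 2581) = ((4 + 7)/7 + 50)*(-2576 - 2581) = ((⅐)*11 + 50)*(-5157) = (11/7 + 50)*(-5157) = (361/7)*(-5157) = -1861677/7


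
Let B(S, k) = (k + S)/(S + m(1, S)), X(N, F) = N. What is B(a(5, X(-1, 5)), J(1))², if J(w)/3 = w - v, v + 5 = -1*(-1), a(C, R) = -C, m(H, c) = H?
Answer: 25/4 ≈ 6.2500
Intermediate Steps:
v = -4 (v = -5 - 1*(-1) = -5 + 1 = -4)
J(w) = 12 + 3*w (J(w) = 3*(w - 1*(-4)) = 3*(w + 4) = 3*(4 + w) = 12 + 3*w)
B(S, k) = (S + k)/(1 + S) (B(S, k) = (k + S)/(S + 1) = (S + k)/(1 + S))
B(a(5, X(-1, 5)), J(1))² = ((-1*5 + (12 + 3*1))/(1 - 1*5))² = ((-5 + (12 + 3))/(1 - 5))² = ((-5 + 15)/(-4))² = (-¼*10)² = (-5/2)² = 25/4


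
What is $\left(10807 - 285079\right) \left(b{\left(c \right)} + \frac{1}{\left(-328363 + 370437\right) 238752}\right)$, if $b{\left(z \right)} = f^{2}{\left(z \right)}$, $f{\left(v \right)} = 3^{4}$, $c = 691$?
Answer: $- \frac{188296002050645353}{104638038} \approx -1.7995 \cdot 10^{9}$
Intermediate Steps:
$f{\left(v \right)} = 81$
$b{\left(z \right)} = 6561$ ($b{\left(z \right)} = 81^{2} = 6561$)
$\left(10807 - 285079\right) \left(b{\left(c \right)} + \frac{1}{\left(-328363 + 370437\right) 238752}\right) = \left(10807 - 285079\right) \left(6561 + \frac{1}{\left(-328363 + 370437\right) 238752}\right) = - 274272 \left(6561 + \frac{1}{42074} \cdot \frac{1}{238752}\right) = - 274272 \left(6561 + \frac{1}{10045251648}\right) = \left(-274272\right) \frac{65906896062529}{10045251648} = - \frac{188296002050645353}{104638038}$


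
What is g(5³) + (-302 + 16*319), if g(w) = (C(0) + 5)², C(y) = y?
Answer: 4827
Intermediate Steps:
g(w) = 25 (g(w) = (0 + 5)² = 5² = 25)
g(5³) + (-302 + 16*319) = 25 + (-302 + 16*319) = 25 + (-302 + 5104) = 25 + 4802 = 4827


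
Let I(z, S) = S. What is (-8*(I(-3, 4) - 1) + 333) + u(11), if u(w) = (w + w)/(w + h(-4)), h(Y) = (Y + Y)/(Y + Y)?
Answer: 1865/6 ≈ 310.83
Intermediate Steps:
h(Y) = 1 (h(Y) = (2*Y)/((2*Y)) = (2*Y)*(1/(2*Y)) = 1)
u(w) = 2*w/(1 + w) (u(w) = (w + w)/(w + 1) = (2*w)/(1 + w) = 2*w/(1 + w))
(-8*(I(-3, 4) - 1) + 333) + u(11) = (-8*(4 - 1) + 333) + 2*11/(1 + 11) = (-8*3 + 333) + 2*11/12 = (-24 + 333) + 2*11*(1/12) = 309 + 11/6 = 1865/6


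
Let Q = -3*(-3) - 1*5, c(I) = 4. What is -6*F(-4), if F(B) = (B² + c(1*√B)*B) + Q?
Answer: -24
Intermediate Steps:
Q = 4 (Q = 9 - 5 = 4)
F(B) = 4 + B² + 4*B (F(B) = (B² + 4*B) + 4 = 4 + B² + 4*B)
-6*F(-4) = -6*(4 + (-4)² + 4*(-4)) = -6*(4 + 16 - 16) = -6*4 = -24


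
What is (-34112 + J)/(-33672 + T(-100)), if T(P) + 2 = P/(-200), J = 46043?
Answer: -7954/22449 ≈ -0.35431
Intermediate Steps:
T(P) = -2 - P/200 (T(P) = -2 + P/(-200) = -2 + P*(-1/200) = -2 - P/200)
(-34112 + J)/(-33672 + T(-100)) = (-34112 + 46043)/(-33672 + (-2 - 1/200*(-100))) = 11931/(-33672 + (-2 + 1/2)) = 11931/(-33672 - 3/2) = 11931/(-67347/2) = 11931*(-2/67347) = -7954/22449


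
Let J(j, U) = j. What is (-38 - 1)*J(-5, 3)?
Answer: 195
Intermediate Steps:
(-38 - 1)*J(-5, 3) = (-38 - 1)*(-5) = -39*(-5) = 195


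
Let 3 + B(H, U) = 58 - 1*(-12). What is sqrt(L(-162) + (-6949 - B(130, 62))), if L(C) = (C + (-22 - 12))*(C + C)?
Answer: 2*sqrt(14122) ≈ 237.67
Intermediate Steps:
B(H, U) = 67 (B(H, U) = -3 + (58 - 1*(-12)) = -3 + (58 + 12) = -3 + 70 = 67)
L(C) = 2*C*(-34 + C) (L(C) = (C - 34)*(2*C) = (-34 + C)*(2*C) = 2*C*(-34 + C))
sqrt(L(-162) + (-6949 - B(130, 62))) = sqrt(2*(-162)*(-34 - 162) + (-6949 - 1*67)) = sqrt(2*(-162)*(-196) + (-6949 - 67)) = sqrt(63504 - 7016) = sqrt(56488) = 2*sqrt(14122)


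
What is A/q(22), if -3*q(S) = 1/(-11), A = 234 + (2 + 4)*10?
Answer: 9702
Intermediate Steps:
A = 294 (A = 234 + 6*10 = 234 + 60 = 294)
q(S) = 1/33 (q(S) = -⅓/(-11) = -⅓*(-1/11) = 1/33)
A/q(22) = 294/(1/33) = 294*33 = 9702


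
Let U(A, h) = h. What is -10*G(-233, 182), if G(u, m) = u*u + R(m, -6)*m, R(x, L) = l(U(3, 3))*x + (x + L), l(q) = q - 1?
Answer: -1525690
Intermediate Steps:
l(q) = -1 + q
R(x, L) = L + 3*x (R(x, L) = (-1 + 3)*x + (x + L) = 2*x + (L + x) = L + 3*x)
G(u, m) = u**2 + m*(-6 + 3*m) (G(u, m) = u*u + (-6 + 3*m)*m = u**2 + m*(-6 + 3*m))
-10*G(-233, 182) = -10*((-233)**2 + 3*182*(-2 + 182)) = -10*(54289 + 3*182*180) = -10*(54289 + 98280) = -10*152569 = -1525690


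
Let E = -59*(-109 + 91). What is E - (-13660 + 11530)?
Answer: 3192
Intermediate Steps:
E = 1062 (E = -59*(-18) = 1062)
E - (-13660 + 11530) = 1062 - (-13660 + 11530) = 1062 - 1*(-2130) = 1062 + 2130 = 3192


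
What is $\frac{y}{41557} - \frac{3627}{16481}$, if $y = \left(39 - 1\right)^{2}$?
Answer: $- \frac{126928675}{684900917} \approx -0.18532$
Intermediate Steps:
$y = 1444$ ($y = 38^{2} = 1444$)
$\frac{y}{41557} - \frac{3627}{16481} = \frac{1444}{41557} - \frac{3627}{16481} = - \frac{126928675}{684900917}$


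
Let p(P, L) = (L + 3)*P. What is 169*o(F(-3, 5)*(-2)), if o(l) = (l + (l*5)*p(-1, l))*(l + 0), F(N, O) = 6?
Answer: 1119456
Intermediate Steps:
p(P, L) = P*(3 + L) (p(P, L) = (3 + L)*P = P*(3 + L))
o(l) = l*(l + 5*l*(-3 - l)) (o(l) = (l + (l*5)*(-(3 + l)))*(l + 0) = (l + (5*l)*(-3 - l))*l = (l + 5*l*(-3 - l))*l = l*(l + 5*l*(-3 - l)))
169*o(F(-3, 5)*(-2)) = 169*((6*(-2))²*(-14 - 30*(-2))) = 169*((-12)²*(-14 - 5*(-12))) = 169*(144*(-14 + 60)) = 169*(144*46) = 169*6624 = 1119456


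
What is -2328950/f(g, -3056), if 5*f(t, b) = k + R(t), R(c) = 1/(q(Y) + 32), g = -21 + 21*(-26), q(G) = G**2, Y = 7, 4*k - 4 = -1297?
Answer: 3772899000/104729 ≈ 36025.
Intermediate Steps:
k = -1293/4 (k = 1 + (1/4)*(-1297) = 1 - 1297/4 = -1293/4 ≈ -323.25)
g = -567 (g = -21 - 546 = -567)
R(c) = 1/81 (R(c) = 1/(7**2 + 32) = 1/(49 + 32) = 1/81)
f(t, b) = -104729/1620 (f(t, b) = (-1293/4 + 1/81)/5 = (1/5)*(-104729/324) = -104729/1620)
-2328950/f(g, -3056) = -2328950/(-104729/1620) = -2328950*(-1620/104729) = 3772899000/104729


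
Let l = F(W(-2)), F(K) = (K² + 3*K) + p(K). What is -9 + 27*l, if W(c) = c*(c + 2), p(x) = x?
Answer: -9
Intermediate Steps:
W(c) = c*(2 + c)
F(K) = K² + 4*K (F(K) = (K² + 3*K) + K = K² + 4*K)
l = 0 (l = (-2*(2 - 2))*(4 - 2*(2 - 2)) = (-2*0)*(4 - 2*0) = 0*(4 + 0) = 0*4 = 0)
-9 + 27*l = -9 + 27*0 = -9 + 0 = -9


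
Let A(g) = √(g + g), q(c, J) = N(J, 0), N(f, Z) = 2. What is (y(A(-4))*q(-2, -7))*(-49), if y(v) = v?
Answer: -196*I*√2 ≈ -277.19*I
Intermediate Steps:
q(c, J) = 2
A(g) = √2*√g (A(g) = √(2*g) = √2*√g)
(y(A(-4))*q(-2, -7))*(-49) = ((√2*√(-4))*2)*(-49) = ((√2*(2*I))*2)*(-49) = ((2*I*√2)*2)*(-49) = (4*I*√2)*(-49) = -196*I*√2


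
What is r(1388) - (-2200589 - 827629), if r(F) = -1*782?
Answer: 3027436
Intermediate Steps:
r(F) = -782
r(1388) - (-2200589 - 827629) = -782 - (-2200589 - 827629) = -782 - 1*(-3028218) = -782 + 3028218 = 3027436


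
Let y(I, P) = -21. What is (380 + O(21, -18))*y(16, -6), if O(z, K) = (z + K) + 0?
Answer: -8043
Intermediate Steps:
O(z, K) = K + z (O(z, K) = (K + z) + 0 = K + z)
(380 + O(21, -18))*y(16, -6) = (380 + (-18 + 21))*(-21) = (380 + 3)*(-21) = 383*(-21) = -8043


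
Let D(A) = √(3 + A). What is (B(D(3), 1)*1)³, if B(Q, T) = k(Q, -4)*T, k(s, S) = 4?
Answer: 64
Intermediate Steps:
B(Q, T) = 4*T
(B(D(3), 1)*1)³ = ((4*1)*1)³ = (4*1)³ = 4³ = 64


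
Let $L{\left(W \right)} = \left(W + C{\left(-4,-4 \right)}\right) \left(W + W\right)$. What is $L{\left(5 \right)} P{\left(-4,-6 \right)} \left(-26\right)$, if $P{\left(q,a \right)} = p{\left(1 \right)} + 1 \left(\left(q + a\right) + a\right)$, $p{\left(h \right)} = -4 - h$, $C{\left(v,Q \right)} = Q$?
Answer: $5460$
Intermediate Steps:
$P{\left(q,a \right)} = -5 + q + 2 a$ ($P{\left(q,a \right)} = \left(-4 - 1\right) + 1 \left(\left(q + a\right) + a\right) = \left(-4 - 1\right) + 1 \left(\left(a + q\right) + a\right) = -5 + 1 \left(q + 2 a\right) = -5 + \left(q + 2 a\right) = -5 + q + 2 a$)
$L{\left(W \right)} = 2 W \left(-4 + W\right)$ ($L{\left(W \right)} = \left(W - 4\right) \left(W + W\right) = \left(-4 + W\right) 2 W = 2 W \left(-4 + W\right)$)
$L{\left(5 \right)} P{\left(-4,-6 \right)} \left(-26\right) = 2 \cdot 5 \left(-4 + 5\right) \left(-5 - 4 + 2 \left(-6\right)\right) \left(-26\right) = 2 \cdot 5 \cdot 1 \left(-5 - 4 - 12\right) \left(-26\right) = 10 \left(-21\right) \left(-26\right) = \left(-210\right) \left(-26\right) = 5460$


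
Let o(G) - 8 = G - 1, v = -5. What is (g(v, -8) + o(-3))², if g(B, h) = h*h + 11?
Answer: 6241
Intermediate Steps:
g(B, h) = 11 + h² (g(B, h) = h² + 11 = 11 + h²)
o(G) = 7 + G (o(G) = 8 + (G - 1) = 8 + (-1 + G) = 7 + G)
(g(v, -8) + o(-3))² = ((11 + (-8)²) + (7 - 3))² = ((11 + 64) + 4)² = (75 + 4)² = 79² = 6241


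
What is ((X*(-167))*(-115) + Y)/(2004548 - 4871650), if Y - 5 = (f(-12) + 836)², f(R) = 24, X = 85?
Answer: -1186015/1433551 ≈ -0.82733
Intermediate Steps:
Y = 739605 (Y = 5 + (24 + 836)² = 5 + 860² = 5 + 739600 = 739605)
((X*(-167))*(-115) + Y)/(2004548 - 4871650) = ((85*(-167))*(-115) + 739605)/(2004548 - 4871650) = (-14195*(-115) + 739605)/(-2867102) = (1632425 + 739605)*(-1/2867102) = 2372030*(-1/2867102) = -1186015/1433551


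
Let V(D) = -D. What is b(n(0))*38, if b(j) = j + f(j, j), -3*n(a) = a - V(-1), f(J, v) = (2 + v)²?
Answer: 1976/9 ≈ 219.56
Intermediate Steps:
n(a) = ⅓ - a/3 (n(a) = -(a - (-1)*(-1))/3 = -(a - 1*1)/3 = -(a - 1)/3 = -(-1 + a)/3 = ⅓ - a/3)
b(j) = j + (2 + j)²
b(n(0))*38 = ((⅓ - ⅓*0) + (2 + (⅓ - ⅓*0))²)*38 = ((⅓ + 0) + (2 + (⅓ + 0))²)*38 = (⅓ + (2 + ⅓)²)*38 = (⅓ + (7/3)²)*38 = (⅓ + 49/9)*38 = (52/9)*38 = 1976/9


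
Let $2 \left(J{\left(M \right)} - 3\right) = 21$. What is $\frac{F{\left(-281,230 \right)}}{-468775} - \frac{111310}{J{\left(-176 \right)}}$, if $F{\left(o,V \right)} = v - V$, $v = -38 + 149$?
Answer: $- \frac{6138746311}{744525} \approx -8245.2$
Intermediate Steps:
$v = 111$
$F{\left(o,V \right)} = 111 - V$
$J{\left(M \right)} = \frac{27}{2}$ ($J{\left(M \right)} = 3 + \frac{1}{2} \cdot 21 = 3 + \frac{21}{2} = \frac{27}{2}$)
$\frac{F{\left(-281,230 \right)}}{-468775} - \frac{111310}{J{\left(-176 \right)}} = \frac{111 - 230}{-468775} - \frac{111310}{\frac{27}{2}} = \left(111 - 230\right) \left(- \frac{1}{468775}\right) - \frac{222620}{27} = \left(-119\right) \left(- \frac{1}{468775}\right) - \frac{222620}{27} = \frac{7}{27575} - \frac{222620}{27} = - \frac{6138746311}{744525}$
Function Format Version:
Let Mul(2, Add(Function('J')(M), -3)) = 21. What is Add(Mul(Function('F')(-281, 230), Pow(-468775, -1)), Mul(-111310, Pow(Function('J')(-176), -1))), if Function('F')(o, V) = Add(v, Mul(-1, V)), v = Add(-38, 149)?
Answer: Rational(-6138746311, 744525) ≈ -8245.2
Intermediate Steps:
v = 111
Function('F')(o, V) = Add(111, Mul(-1, V))
Function('J')(M) = Rational(27, 2) (Function('J')(M) = Add(3, Mul(Rational(1, 2), 21)) = Add(3, Rational(21, 2)) = Rational(27, 2))
Add(Mul(Function('F')(-281, 230), Pow(-468775, -1)), Mul(-111310, Pow(Function('J')(-176), -1))) = Add(Mul(Add(111, Mul(-1, 230)), Pow(-468775, -1)), Mul(-111310, Pow(Rational(27, 2), -1))) = Add(Mul(Add(111, -230), Rational(-1, 468775)), Mul(-111310, Rational(2, 27))) = Add(Mul(-119, Rational(-1, 468775)), Rational(-222620, 27)) = Add(Rational(7, 27575), Rational(-222620, 27)) = Rational(-6138746311, 744525)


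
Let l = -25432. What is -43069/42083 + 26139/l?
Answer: -2195338345/1070254856 ≈ -2.0512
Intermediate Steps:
-43069/42083 + 26139/l = -43069/42083 + 26139/(-25432) = -43069*1/42083 + 26139*(-1/25432) = -43069/42083 - 26139/25432 = -2195338345/1070254856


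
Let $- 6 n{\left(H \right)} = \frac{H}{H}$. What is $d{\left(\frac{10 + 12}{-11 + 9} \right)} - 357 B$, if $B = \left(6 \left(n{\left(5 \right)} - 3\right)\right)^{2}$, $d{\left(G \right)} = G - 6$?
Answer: $-128894$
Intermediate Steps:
$d{\left(G \right)} = -6 + G$
$n{\left(H \right)} = - \frac{1}{6}$ ($n{\left(H \right)} = - \frac{H \frac{1}{H}}{6} = \left(- \frac{1}{6}\right) 1 = - \frac{1}{6}$)
$B = 361$ ($B = \left(6 \left(- \frac{1}{6} - 3\right)\right)^{2} = \left(6 \left(- \frac{19}{6}\right)\right)^{2} = \left(-19\right)^{2} = 361$)
$d{\left(\frac{10 + 12}{-11 + 9} \right)} - 357 B = \left(-6 + \frac{10 + 12}{-11 + 9}\right) - 128877 = \left(-6 + \frac{22}{-2}\right) - 128877 = \left(-6 + 22 \left(- \frac{1}{2}\right)\right) - 128877 = \left(-6 - 11\right) - 128877 = -17 - 128877 = -128894$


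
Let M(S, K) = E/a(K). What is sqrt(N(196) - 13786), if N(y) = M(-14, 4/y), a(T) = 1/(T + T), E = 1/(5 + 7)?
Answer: I*sqrt(24318498)/42 ≈ 117.41*I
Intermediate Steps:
E = 1/12 ≈ 0.083333
a(T) = 1/(2*T)
M(S, K) = K/6 (M(S, K) = 1/(12*((1/(2*K)))) = (2*K)/12 = K/6)
N(y) = 2/(3*y) (N(y) = (4/y)/6 = 2/(3*y))
sqrt(N(196) - 13786) = sqrt((2/3)/196 - 13786) = sqrt((2/3)*(1/196) - 13786) = sqrt(1/294 - 13786) = sqrt(-4053083/294) = I*sqrt(24318498)/42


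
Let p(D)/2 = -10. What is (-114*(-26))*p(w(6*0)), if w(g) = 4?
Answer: -59280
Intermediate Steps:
p(D) = -20 (p(D) = 2*(-10) = -20)
(-114*(-26))*p(w(6*0)) = -114*(-26)*(-20) = 2964*(-20) = -59280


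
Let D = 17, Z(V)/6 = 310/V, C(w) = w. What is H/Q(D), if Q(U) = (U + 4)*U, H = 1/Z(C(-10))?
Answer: -1/66402 ≈ -1.5060e-5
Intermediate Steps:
Z(V) = 1860/V (Z(V) = 6*(310/V) = 1860/V)
H = -1/186 (H = 1/(1860/(-10)) = 1/(1860*(-⅒)) = 1/(-186) = -1/186 ≈ -0.0053763)
Q(U) = U*(4 + U) (Q(U) = (4 + U)*U = U*(4 + U))
H/Q(D) = -1/(17*(4 + 17))/186 = -1/(186*(17*21)) = -1/186/357 = -1/186*1/357 = -1/66402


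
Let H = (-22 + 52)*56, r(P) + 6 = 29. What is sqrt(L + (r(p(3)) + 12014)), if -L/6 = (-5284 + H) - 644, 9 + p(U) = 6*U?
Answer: 5*sqrt(1501) ≈ 193.71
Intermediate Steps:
p(U) = -9 + 6*U
r(P) = 23 (r(P) = -6 + 29 = 23)
H = 1680 (H = 30*56 = 1680)
L = 25488 (L = -6*((-5284 + 1680) - 644) = -6*(-3604 - 644) = -6*(-4248) = 25488)
sqrt(L + (r(p(3)) + 12014)) = sqrt(25488 + (23 + 12014)) = sqrt(25488 + 12037) = sqrt(37525) = 5*sqrt(1501)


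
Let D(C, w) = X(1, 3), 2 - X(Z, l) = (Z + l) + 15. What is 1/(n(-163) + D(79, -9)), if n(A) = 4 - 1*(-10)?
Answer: -⅓ ≈ -0.33333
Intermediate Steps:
X(Z, l) = -13 - Z - l (X(Z, l) = 2 - ((Z + l) + 15) = 2 - (15 + Z + l) = 2 + (-15 - Z - l) = -13 - Z - l)
D(C, w) = -17 (D(C, w) = -13 - 1*1 - 1*3 = -13 - 1 - 3 = -17)
n(A) = 14 (n(A) = 4 + 10 = 14)
1/(n(-163) + D(79, -9)) = 1/(14 - 17) = 1/(-3) = -⅓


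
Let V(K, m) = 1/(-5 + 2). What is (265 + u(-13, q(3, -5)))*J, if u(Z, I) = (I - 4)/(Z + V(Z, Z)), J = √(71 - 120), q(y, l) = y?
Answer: 74221*I/40 ≈ 1855.5*I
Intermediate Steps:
J = 7*I (J = √(-49) = 7*I ≈ 7.0*I)
V(K, m) = -⅓ (V(K, m) = 1/(-3) = -⅓)
u(Z, I) = (-4 + I)/(-⅓ + Z) (u(Z, I) = (I - 4)/(Z - ⅓) = (-4 + I)/(-⅓ + Z))
(265 + u(-13, q(3, -5)))*J = (265 + 3*(-4 + 3)/(-1 + 3*(-13)))*(7*I) = (265 + 3*(-1)/(-1 - 39))*(7*I) = (265 + 3*(-1)/(-40))*(7*I) = (265 + 3*(-1/40)*(-1))*(7*I) = (265 + 3/40)*(7*I) = 10603*(7*I)/40 = 74221*I/40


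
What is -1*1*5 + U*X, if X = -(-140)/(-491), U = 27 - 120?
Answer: 10565/491 ≈ 21.517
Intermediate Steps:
U = -93
X = -140/491 (X = -(-140)*(-1)/491 = -1*140/491 = -140/491 ≈ -0.28513)
-1*1*5 + U*X = -1*1*5 - 93*(-140/491) = -1*5 + 13020/491 = -5 + 13020/491 = 10565/491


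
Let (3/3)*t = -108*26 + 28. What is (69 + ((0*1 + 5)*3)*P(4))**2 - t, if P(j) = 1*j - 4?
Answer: 7541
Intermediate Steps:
P(j) = -4 + j (P(j) = j - 4 = -4 + j)
t = -2780 (t = -108*26 + 28 = -2808 + 28 = -2780)
(69 + ((0*1 + 5)*3)*P(4))**2 - t = (69 + ((0*1 + 5)*3)*(-4 + 4))**2 - 1*(-2780) = (69 + ((0 + 5)*3)*0)**2 + 2780 = (69 + (5*3)*0)**2 + 2780 = (69 + 15*0)**2 + 2780 = (69 + 0)**2 + 2780 = 69**2 + 2780 = 4761 + 2780 = 7541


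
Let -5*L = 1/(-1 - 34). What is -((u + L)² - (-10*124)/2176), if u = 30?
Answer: -7504603147/8330000 ≈ -900.91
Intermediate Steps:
L = 1/175 (L = -1/(5*(-1 - 34)) = -⅕/(-35) = -⅕*(-1/35) = 1/175 ≈ 0.0057143)
-((u + L)² - (-10*124)/2176) = -((30 + 1/175)² - (-10*124)/2176) = -((5251/175)² - (-1240)/2176) = -(27573001/30625 - 1*(-155/272)) = -(27573001/30625 + 155/272) = -1*7504603147/8330000 = -7504603147/8330000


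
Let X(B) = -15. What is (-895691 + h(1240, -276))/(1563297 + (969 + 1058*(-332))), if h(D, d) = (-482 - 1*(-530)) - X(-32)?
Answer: -447814/606505 ≈ -0.73835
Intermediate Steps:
h(D, d) = 63 (h(D, d) = (-482 - 1*(-530)) - 1*(-15) = (-482 + 530) + 15 = 48 + 15 = 63)
(-895691 + h(1240, -276))/(1563297 + (969 + 1058*(-332))) = (-895691 + 63)/(1563297 + (969 + 1058*(-332))) = -895628/(1563297 + (969 - 351256)) = -895628/(1563297 - 350287) = -895628/1213010 = -895628*1/1213010 = -447814/606505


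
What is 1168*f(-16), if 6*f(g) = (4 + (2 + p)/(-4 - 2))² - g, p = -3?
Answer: 175346/27 ≈ 6494.3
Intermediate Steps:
f(g) = 625/216 - g/6 (f(g) = ((4 + (2 - 3)/(-4 - 2))² - g)/6 = ((4 - 1/(-6))² - g)/6 = ((4 - 1*(-⅙))² - g)/6 = ((4 + ⅙)² - g)/6 = ((25/6)² - g)/6 = (625/36 - g)/6 = 625/216 - g/6)
1168*f(-16) = 1168*(625/216 - ⅙*(-16)) = 1168*(625/216 + 8/3) = 1168*(1201/216) = 175346/27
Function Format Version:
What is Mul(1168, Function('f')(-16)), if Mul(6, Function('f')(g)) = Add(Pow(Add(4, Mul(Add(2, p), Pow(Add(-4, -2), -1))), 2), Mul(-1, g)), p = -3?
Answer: Rational(175346, 27) ≈ 6494.3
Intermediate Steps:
Function('f')(g) = Add(Rational(625, 216), Mul(Rational(-1, 6), g)) (Function('f')(g) = Mul(Rational(1, 6), Add(Pow(Add(4, Mul(Add(2, -3), Pow(Add(-4, -2), -1))), 2), Mul(-1, g))) = Mul(Rational(1, 6), Add(Pow(Add(4, Mul(-1, Pow(-6, -1))), 2), Mul(-1, g))) = Mul(Rational(1, 6), Add(Pow(Add(4, Mul(-1, Rational(-1, 6))), 2), Mul(-1, g))) = Mul(Rational(1, 6), Add(Pow(Add(4, Rational(1, 6)), 2), Mul(-1, g))) = Mul(Rational(1, 6), Add(Pow(Rational(25, 6), 2), Mul(-1, g))) = Mul(Rational(1, 6), Add(Rational(625, 36), Mul(-1, g))) = Add(Rational(625, 216), Mul(Rational(-1, 6), g)))
Mul(1168, Function('f')(-16)) = Mul(1168, Add(Rational(625, 216), Mul(Rational(-1, 6), -16))) = Mul(1168, Add(Rational(625, 216), Rational(8, 3))) = Mul(1168, Rational(1201, 216)) = Rational(175346, 27)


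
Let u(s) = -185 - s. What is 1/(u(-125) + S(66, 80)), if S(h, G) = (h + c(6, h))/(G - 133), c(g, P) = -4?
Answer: -53/3242 ≈ -0.016348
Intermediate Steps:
S(h, G) = (-4 + h)/(-133 + G) (S(h, G) = (h - 4)/(G - 133) = (-4 + h)/(-133 + G))
1/(u(-125) + S(66, 80)) = 1/((-185 - 1*(-125)) + (-4 + 66)/(-133 + 80)) = 1/((-185 + 125) + 62/(-53)) = 1/(-60 - 1/53*62) = 1/(-60 - 62/53) = 1/(-3242/53) = -53/3242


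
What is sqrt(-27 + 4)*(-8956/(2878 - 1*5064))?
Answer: 4478*I*sqrt(23)/1093 ≈ 19.648*I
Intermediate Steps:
sqrt(-27 + 4)*(-8956/(2878 - 1*5064)) = sqrt(-23)*(-8956/(2878 - 5064)) = (I*sqrt(23))*(-8956/(-2186)) = (I*sqrt(23))*(-8956*(-1/2186)) = (I*sqrt(23))*(4478/1093) = 4478*I*sqrt(23)/1093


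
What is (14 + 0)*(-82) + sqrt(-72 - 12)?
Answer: -1148 + 2*I*sqrt(21) ≈ -1148.0 + 9.1651*I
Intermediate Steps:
(14 + 0)*(-82) + sqrt(-72 - 12) = 14*(-82) + sqrt(-84) = -1148 + 2*I*sqrt(21)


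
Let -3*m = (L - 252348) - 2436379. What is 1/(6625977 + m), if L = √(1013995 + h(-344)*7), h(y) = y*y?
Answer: 67699974/509254051446617 + 3*√1842347/509254051446617 ≈ 1.3295e-7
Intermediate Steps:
h(y) = y²
L = √1842347 (L = √(1013995 + (-344)²*7) = √(1013995 + 118336*7) = √(1013995 + 828352) = √1842347 ≈ 1357.3)
m = 2688727/3 - √1842347/3 (m = -((√1842347 - 252348) - 2436379)/3 = -((-252348 + √1842347) - 2436379)/3 = -(-2688727 + √1842347)/3 = 2688727/3 - √1842347/3 ≈ 8.9579e+5)
1/(6625977 + m) = 1/(6625977 + (2688727/3 - √1842347/3)) = 1/(22566658/3 - √1842347/3)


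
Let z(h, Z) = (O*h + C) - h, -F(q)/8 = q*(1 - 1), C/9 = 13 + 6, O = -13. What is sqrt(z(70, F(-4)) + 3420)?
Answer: sqrt(2611) ≈ 51.098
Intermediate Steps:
C = 171 (C = 9*(13 + 6) = 9*19 = 171)
F(q) = 0 (F(q) = -8*q*(1 - 1) = -8*q*0 = -8*0 = 0)
z(h, Z) = 171 - 14*h (z(h, Z) = (-13*h + 171) - h = (171 - 13*h) - h = 171 - 14*h)
sqrt(z(70, F(-4)) + 3420) = sqrt((171 - 14*70) + 3420) = sqrt((171 - 980) + 3420) = sqrt(-809 + 3420) = sqrt(2611)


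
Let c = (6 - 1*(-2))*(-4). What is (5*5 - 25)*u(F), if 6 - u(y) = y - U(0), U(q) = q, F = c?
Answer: 0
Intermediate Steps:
c = -32 (c = (6 + 2)*(-4) = 8*(-4) = -32)
F = -32
u(y) = 6 - y (u(y) = 6 - (y - 1*0) = 6 - (y + 0) = 6 - y)
(5*5 - 25)*u(F) = (5*5 - 25)*(6 - 1*(-32)) = (25 - 25)*(6 + 32) = 0*38 = 0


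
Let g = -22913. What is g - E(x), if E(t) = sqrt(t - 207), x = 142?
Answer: -22913 - I*sqrt(65) ≈ -22913.0 - 8.0623*I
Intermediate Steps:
E(t) = sqrt(-207 + t)
g - E(x) = -22913 - sqrt(-207 + 142) = -22913 - sqrt(-65) = -22913 - I*sqrt(65)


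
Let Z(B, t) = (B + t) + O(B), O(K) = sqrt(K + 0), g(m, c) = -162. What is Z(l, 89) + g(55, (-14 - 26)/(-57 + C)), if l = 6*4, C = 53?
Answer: -49 + 2*sqrt(6) ≈ -44.101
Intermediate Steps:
O(K) = sqrt(K)
l = 24
Z(B, t) = B + t + sqrt(B) (Z(B, t) = (B + t) + sqrt(B) = B + t + sqrt(B))
Z(l, 89) + g(55, (-14 - 26)/(-57 + C)) = (24 + 89 + sqrt(24)) - 162 = (24 + 89 + 2*sqrt(6)) - 162 = (113 + 2*sqrt(6)) - 162 = -49 + 2*sqrt(6)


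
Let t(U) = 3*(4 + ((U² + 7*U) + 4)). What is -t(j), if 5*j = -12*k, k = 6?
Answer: -8592/25 ≈ -343.68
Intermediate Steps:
j = -72/5 (j = (-12*6)/5 = (⅕)*(-72) = -72/5 ≈ -14.400)
t(U) = 24 + 3*U² + 21*U (t(U) = 3*(4 + (4 + U² + 7*U)) = 3*(8 + U² + 7*U) = 24 + 3*U² + 21*U)
-t(j) = -(24 + 3*(-72/5)² + 21*(-72/5)) = -(24 + 3*(5184/25) - 1512/5) = -(24 + 15552/25 - 1512/5) = -1*8592/25 = -8592/25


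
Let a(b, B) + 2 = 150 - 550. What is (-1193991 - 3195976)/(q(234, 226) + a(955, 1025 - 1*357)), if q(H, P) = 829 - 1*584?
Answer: 4389967/157 ≈ 27962.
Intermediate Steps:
a(b, B) = -402 (a(b, B) = -2 + (150 - 550) = -2 - 400 = -402)
q(H, P) = 245 (q(H, P) = 829 - 584 = 245)
(-1193991 - 3195976)/(q(234, 226) + a(955, 1025 - 1*357)) = (-1193991 - 3195976)/(245 - 402) = -4389967/(-157) = -4389967*(-1/157) = 4389967/157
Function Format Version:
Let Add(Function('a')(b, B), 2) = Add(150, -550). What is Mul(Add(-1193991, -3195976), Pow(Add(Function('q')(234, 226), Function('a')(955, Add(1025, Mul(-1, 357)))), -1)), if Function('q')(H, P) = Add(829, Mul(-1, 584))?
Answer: Rational(4389967, 157) ≈ 27962.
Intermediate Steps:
Function('a')(b, B) = -402 (Function('a')(b, B) = Add(-2, Add(150, -550)) = Add(-2, -400) = -402)
Function('q')(H, P) = 245 (Function('q')(H, P) = Add(829, -584) = 245)
Mul(Add(-1193991, -3195976), Pow(Add(Function('q')(234, 226), Function('a')(955, Add(1025, Mul(-1, 357)))), -1)) = Mul(Add(-1193991, -3195976), Pow(Add(245, -402), -1)) = Mul(-4389967, Pow(-157, -1)) = Mul(-4389967, Rational(-1, 157)) = Rational(4389967, 157)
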